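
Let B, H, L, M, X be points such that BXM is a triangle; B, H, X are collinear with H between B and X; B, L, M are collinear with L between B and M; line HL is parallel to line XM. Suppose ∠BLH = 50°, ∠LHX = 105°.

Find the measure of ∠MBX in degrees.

1. ∠BHL = 75°  [linear pair at H on BX]
2. ∠HBL = 55°  [△BHL]
3. ∠MBX = 55°  [H on BX, L on BM]

∠MBX = 55°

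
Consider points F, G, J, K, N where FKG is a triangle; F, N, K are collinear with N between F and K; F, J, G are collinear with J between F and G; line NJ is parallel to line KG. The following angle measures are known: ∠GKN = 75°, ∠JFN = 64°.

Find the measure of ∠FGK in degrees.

1. ∠FKG = 75°  [N on ray KF]
2. ∠GFK = 64°  [N on FK, J on FG]
3. ∠FGK = 41°  [△FKG]

∠FGK = 41°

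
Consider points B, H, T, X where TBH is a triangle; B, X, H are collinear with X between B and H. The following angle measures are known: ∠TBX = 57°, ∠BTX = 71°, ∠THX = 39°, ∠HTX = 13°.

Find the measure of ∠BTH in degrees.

1. ∠HBT = 57°  [X on ray BH]
2. ∠BHT = 39°  [X on ray HB]
3. ∠BTH = 84°  [△TBH]

∠BTH = 84°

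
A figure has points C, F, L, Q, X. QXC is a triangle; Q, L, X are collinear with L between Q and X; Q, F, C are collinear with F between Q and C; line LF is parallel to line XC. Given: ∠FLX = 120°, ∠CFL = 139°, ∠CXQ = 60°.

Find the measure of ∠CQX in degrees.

∠CQX = 79°

1. ∠FLQ = 60°  [linear pair at L on QX]
2. ∠LFQ = 41°  [linear pair at F on QC]
3. ∠FQL = 79°  [△QLF]
4. ∠CQX = 79°  [L on QX, F on QC]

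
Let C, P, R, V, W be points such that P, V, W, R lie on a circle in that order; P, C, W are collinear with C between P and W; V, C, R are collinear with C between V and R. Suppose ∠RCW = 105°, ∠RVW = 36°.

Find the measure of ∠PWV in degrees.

∠PWV = 69°

1. ∠PCV = 105°  [vertical angles at C]
2. ∠VCW = 75°  [linear pair at C on PW]
3. ∠PWV = 69°  [△VCW]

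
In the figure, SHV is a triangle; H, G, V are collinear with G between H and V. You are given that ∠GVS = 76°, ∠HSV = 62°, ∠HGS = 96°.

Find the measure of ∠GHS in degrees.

∠GHS = 42°

1. ∠HVS = 76°  [G on ray VH]
2. ∠SHV = 42°  [△SHV]
3. ∠GHS = 42°  [G on ray HV]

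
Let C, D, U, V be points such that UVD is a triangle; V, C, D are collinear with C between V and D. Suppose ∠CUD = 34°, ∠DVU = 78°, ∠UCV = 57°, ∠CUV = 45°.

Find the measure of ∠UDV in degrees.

1. ∠DCU = 123°  [linear pair at C on VD]
2. ∠CDU = 23°  [△UCD]
3. ∠UDV = 23°  [C on ray DV]

∠UDV = 23°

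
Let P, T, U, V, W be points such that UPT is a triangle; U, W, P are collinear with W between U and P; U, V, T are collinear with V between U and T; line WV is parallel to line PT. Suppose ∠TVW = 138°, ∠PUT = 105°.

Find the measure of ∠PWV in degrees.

1. ∠UVW = 42°  [linear pair at V on UT]
2. ∠VUW = 105°  [W on UP, V on UT]
3. ∠UWV = 33°  [△UWV]
4. ∠PWV = 147°  [linear pair at W on UP]

∠PWV = 147°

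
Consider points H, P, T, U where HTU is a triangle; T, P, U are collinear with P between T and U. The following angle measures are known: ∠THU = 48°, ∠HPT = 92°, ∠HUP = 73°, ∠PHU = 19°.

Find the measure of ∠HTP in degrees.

1. ∠HUT = 73°  [P on ray UT]
2. ∠HTU = 59°  [△HTU]
3. ∠HTP = 59°  [P on ray TU]

∠HTP = 59°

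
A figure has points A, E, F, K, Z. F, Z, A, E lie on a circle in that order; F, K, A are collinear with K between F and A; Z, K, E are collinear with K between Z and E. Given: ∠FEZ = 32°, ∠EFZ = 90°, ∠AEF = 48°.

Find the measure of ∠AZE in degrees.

∠AZE = 74°

1. ∠FAZ = 32°  [same arc FZ]
2. ∠EAZ = 90°  [cyclic FZAE, opposite ∠F+∠A]
3. ∠AZF = 132°  [cyclic FZAE, opposite ∠Z+∠E]
4. ∠AFZ = 16°  [△FZA]
5. ∠AEZ = 16°  [same arc ZA]
6. ∠AZE = 74°  [△ZAE]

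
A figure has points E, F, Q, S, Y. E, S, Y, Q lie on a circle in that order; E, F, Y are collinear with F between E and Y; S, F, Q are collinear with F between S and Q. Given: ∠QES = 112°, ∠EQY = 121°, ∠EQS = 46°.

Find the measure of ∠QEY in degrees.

∠QEY = 37°

1. ∠ESQ = 22°  [△ESQ]
2. ∠EYQ = 22°  [same arc EQ]
3. ∠QEY = 37°  [△EYQ]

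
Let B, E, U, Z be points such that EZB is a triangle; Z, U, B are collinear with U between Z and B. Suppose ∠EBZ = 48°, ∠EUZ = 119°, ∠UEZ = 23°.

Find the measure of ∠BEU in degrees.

∠BEU = 71°

1. ∠EBU = 48°  [U on ray BZ]
2. ∠BUE = 61°  [linear pair at U on ZB]
3. ∠BEU = 71°  [△EUB]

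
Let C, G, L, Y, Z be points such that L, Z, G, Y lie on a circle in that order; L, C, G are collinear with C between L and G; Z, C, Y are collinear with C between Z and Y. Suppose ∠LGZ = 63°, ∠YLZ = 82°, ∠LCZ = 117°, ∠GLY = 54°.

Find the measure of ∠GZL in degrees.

1. ∠LYZ = 63°  [same arc LZ]
2. ∠LZY = 35°  [△LZY]
3. ∠GLZ = 28°  [△LCZ]
4. ∠GZL = 89°  [△LZG]

∠GZL = 89°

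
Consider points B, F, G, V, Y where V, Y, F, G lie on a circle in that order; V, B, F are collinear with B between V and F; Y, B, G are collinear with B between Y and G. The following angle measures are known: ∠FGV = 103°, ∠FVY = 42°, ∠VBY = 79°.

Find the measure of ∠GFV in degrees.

∠GFV = 59°

1. ∠FGY = 42°  [same arc YF]
2. ∠FBG = 79°  [vertical angles at B]
3. ∠GFV = 59°  [△FBG]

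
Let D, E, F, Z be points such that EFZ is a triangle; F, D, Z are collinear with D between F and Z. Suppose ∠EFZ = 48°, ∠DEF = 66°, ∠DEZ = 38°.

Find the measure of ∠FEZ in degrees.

∠FEZ = 104°

1. ∠DFE = 48°  [D on ray FZ]
2. ∠EDF = 66°  [△EFD]
3. ∠EDZ = 114°  [linear pair at D on FZ]
4. ∠DZE = 28°  [△EDZ]
5. ∠EZF = 28°  [D on ray ZF]
6. ∠FEZ = 104°  [△EFZ]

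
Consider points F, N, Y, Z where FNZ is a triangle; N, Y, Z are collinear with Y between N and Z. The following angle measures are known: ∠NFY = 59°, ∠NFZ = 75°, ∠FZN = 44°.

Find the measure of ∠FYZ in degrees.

1. ∠FNZ = 61°  [△FNZ]
2. ∠FNY = 61°  [Y on ray NZ]
3. ∠FYN = 60°  [△FNY]
4. ∠FYZ = 120°  [linear pair at Y on NZ]

∠FYZ = 120°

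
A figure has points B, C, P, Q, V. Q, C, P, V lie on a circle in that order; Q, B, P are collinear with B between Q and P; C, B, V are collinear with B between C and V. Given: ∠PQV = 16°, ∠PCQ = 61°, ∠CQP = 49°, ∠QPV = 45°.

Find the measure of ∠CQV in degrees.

1. ∠CPQ = 70°  [△QCP]
2. ∠QCV = 45°  [same arc QV]
3. ∠CVQ = 70°  [same arc QC]
4. ∠CQV = 65°  [△QCV]

∠CQV = 65°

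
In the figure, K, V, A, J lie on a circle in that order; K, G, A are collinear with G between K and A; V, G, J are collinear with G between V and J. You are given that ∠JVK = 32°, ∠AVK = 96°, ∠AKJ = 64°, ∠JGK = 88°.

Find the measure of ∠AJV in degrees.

∠AJV = 56°

1. ∠JAK = 32°  [same arc KJ]
2. ∠AGJ = 92°  [linear pair at G on KA]
3. ∠AJV = 56°  [△AGJ]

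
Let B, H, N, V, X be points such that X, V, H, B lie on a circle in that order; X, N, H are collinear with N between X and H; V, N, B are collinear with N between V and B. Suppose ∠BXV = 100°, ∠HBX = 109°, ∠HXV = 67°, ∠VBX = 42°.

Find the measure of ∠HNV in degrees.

∠HNV = 105°

1. ∠BHV = 80°  [cyclic XVHB, opposite ∠X+∠H]
2. ∠HVX = 71°  [cyclic XVHB, opposite ∠V+∠B]
3. ∠HBV = 67°  [same arc VH]
4. ∠VHX = 42°  [△XVH]
5. ∠BVH = 33°  [△VHB]
6. ∠HNV = 105°  [△VNH]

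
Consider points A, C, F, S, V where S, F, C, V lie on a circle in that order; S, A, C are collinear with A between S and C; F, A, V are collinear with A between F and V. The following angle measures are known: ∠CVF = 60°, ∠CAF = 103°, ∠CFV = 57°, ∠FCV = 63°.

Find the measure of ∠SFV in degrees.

1. ∠CSF = 60°  [same arc FC]
2. ∠FAS = 77°  [linear pair at A on SC]
3. ∠SFV = 43°  [△SAF]

∠SFV = 43°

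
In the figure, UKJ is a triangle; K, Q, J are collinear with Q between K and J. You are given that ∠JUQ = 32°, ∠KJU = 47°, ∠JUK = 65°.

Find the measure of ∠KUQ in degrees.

1. ∠JKU = 68°  [△UKJ]
2. ∠QJU = 47°  [Q on ray JK]
3. ∠QKU = 68°  [Q on ray KJ]
4. ∠JQU = 101°  [△UQJ]
5. ∠KQU = 79°  [linear pair at Q on KJ]
6. ∠KUQ = 33°  [△UKQ]

∠KUQ = 33°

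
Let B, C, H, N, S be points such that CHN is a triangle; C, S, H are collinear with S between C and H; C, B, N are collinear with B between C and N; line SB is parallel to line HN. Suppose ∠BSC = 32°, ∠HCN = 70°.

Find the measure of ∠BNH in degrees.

∠BNH = 78°

1. ∠CHN = 32°  [SB∥HN, corresponding at S]
2. ∠CNH = 78°  [△CHN]
3. ∠BNH = 78°  [B on ray NC]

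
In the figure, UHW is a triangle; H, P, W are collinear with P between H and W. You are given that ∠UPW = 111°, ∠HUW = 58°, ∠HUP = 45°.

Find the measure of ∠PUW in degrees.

1. ∠HPU = 69°  [linear pair at P on HW]
2. ∠PHU = 66°  [△UHP]
3. ∠UHW = 66°  [P on ray HW]
4. ∠HWU = 56°  [△UHW]
5. ∠PWU = 56°  [P on ray WH]
6. ∠PUW = 13°  [△UPW]

∠PUW = 13°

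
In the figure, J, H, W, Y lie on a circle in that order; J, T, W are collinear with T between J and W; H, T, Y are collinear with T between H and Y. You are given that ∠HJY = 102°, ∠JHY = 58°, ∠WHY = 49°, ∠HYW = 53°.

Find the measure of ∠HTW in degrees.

∠HTW = 111°

1. ∠HYJ = 20°  [△JHY]
2. ∠HWJ = 20°  [same arc JH]
3. ∠HTW = 111°  [△HTW]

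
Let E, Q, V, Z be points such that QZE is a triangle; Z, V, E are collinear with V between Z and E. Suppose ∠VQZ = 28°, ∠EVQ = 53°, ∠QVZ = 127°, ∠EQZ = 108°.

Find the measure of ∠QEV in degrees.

1. ∠QZV = 25°  [△QZV]
2. ∠EZQ = 25°  [V on ray ZE]
3. ∠QEZ = 47°  [△QZE]
4. ∠QEV = 47°  [V on ray EZ]

∠QEV = 47°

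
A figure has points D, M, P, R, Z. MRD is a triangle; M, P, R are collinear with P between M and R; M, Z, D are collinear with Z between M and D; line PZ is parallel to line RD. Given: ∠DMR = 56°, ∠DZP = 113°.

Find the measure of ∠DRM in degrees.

∠DRM = 57°

1. ∠PMZ = 56°  [P on MR, Z on MD]
2. ∠MZP = 67°  [linear pair at Z on MD]
3. ∠MPZ = 57°  [△MPZ]
4. ∠DRM = 57°  [PZ∥RD, corresponding at P]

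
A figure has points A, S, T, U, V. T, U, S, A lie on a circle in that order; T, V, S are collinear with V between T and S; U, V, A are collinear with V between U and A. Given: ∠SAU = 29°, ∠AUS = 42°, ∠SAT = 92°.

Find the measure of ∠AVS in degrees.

1. ∠ATS = 42°  [same arc SA]
2. ∠AST = 46°  [△TSA]
3. ∠AVS = 105°  [△SVA]

∠AVS = 105°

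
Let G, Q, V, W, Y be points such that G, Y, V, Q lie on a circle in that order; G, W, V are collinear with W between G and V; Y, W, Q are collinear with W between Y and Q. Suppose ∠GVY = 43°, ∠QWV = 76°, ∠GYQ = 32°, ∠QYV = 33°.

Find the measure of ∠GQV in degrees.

∠GQV = 115°

1. ∠GVQ = 32°  [same arc GQ]
2. ∠QGV = 33°  [same arc VQ]
3. ∠GQV = 115°  [△GVQ]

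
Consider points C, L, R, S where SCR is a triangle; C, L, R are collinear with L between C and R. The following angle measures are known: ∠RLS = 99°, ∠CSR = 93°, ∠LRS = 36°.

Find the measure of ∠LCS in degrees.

1. ∠CRS = 36°  [L on ray RC]
2. ∠RCS = 51°  [△SCR]
3. ∠LCS = 51°  [L on ray CR]

∠LCS = 51°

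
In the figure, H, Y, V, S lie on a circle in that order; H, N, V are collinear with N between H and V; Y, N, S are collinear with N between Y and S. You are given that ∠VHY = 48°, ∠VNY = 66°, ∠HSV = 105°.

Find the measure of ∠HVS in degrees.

∠HVS = 18°

1. ∠VSY = 48°  [same arc YV]
2. ∠HNS = 66°  [vertical angles at N]
3. ∠SNV = 114°  [linear pair at N on HV]
4. ∠HVS = 18°  [△VNS]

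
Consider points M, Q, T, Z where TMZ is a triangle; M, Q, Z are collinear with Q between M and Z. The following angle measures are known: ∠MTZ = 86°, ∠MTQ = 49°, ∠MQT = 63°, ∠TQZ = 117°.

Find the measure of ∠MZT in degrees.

1. ∠QMT = 68°  [△TMQ]
2. ∠TMZ = 68°  [Q on ray MZ]
3. ∠MZT = 26°  [△TMZ]

∠MZT = 26°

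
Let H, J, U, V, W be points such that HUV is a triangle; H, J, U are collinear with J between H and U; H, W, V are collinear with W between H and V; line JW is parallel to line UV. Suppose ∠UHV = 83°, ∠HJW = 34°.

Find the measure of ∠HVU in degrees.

∠HVU = 63°

1. ∠JHW = 83°  [J on HU, W on HV]
2. ∠HWJ = 63°  [△HJW]
3. ∠HVU = 63°  [JW∥UV, corresponding at W]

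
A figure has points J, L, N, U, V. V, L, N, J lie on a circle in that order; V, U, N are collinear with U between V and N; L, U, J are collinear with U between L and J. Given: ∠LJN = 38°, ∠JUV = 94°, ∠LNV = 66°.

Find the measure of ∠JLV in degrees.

1. ∠LVN = 38°  [same arc LN]
2. ∠LUN = 94°  [vertical angles at U]
3. ∠LUV = 86°  [linear pair at U on VN]
4. ∠JLV = 56°  [△VUL]

∠JLV = 56°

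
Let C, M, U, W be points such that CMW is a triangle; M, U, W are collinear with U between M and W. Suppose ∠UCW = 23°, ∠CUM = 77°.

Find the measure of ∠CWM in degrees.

1. ∠CUW = 103°  [linear pair at U on MW]
2. ∠CWU = 54°  [△CUW]
3. ∠CWM = 54°  [U on ray WM]

∠CWM = 54°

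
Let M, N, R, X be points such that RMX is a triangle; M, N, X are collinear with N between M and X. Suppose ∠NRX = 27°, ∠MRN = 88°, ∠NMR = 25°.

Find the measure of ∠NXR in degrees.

1. ∠MNR = 67°  [△RMN]
2. ∠RNX = 113°  [linear pair at N on MX]
3. ∠NXR = 40°  [△RNX]

∠NXR = 40°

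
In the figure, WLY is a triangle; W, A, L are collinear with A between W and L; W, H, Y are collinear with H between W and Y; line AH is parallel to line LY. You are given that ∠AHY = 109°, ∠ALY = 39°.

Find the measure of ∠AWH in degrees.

∠AWH = 70°

1. ∠AHW = 71°  [linear pair at H on WY]
2. ∠WLY = 39°  [A on ray LW]
3. ∠LYW = 71°  [AH∥LY, corresponding at H]
4. ∠LWY = 70°  [△WLY]
5. ∠AWH = 70°  [A on WL, H on WY]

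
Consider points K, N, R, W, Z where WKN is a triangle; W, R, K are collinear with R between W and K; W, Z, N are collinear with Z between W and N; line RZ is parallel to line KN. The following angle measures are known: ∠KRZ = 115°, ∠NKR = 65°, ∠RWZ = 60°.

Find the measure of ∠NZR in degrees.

∠NZR = 125°

1. ∠WRZ = 65°  [linear pair at R on WK]
2. ∠RZW = 55°  [△WRZ]
3. ∠NZR = 125°  [linear pair at Z on WN]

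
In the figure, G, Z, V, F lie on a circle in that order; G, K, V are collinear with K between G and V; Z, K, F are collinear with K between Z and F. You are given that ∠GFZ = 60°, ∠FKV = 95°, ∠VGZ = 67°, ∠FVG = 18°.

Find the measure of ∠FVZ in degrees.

1. ∠GKZ = 95°  [vertical angles at K]
2. ∠FZG = 18°  [△GKZ]
3. ∠FGZ = 102°  [△GZF]
4. ∠FVZ = 78°  [cyclic GZVF, opposite ∠G+∠V]

∠FVZ = 78°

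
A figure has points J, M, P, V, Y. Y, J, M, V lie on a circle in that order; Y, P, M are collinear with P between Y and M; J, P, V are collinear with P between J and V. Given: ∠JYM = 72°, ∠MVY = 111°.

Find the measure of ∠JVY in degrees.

1. ∠MJY = 69°  [cyclic YJMV, opposite ∠J+∠V]
2. ∠JMY = 39°  [△YJM]
3. ∠JVY = 39°  [same arc YJ]

∠JVY = 39°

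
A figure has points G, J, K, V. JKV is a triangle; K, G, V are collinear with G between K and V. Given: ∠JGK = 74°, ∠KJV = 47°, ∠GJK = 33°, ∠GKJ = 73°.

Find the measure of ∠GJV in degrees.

1. ∠JGV = 106°  [linear pair at G on KV]
2. ∠JKV = 73°  [G on ray KV]
3. ∠JVK = 60°  [△JKV]
4. ∠GVJ = 60°  [G on ray VK]
5. ∠GJV = 14°  [△JGV]

∠GJV = 14°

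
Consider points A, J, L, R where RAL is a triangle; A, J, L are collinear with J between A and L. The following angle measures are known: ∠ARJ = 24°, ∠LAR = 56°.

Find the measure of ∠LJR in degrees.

∠LJR = 80°

1. ∠JAR = 56°  [J on ray AL]
2. ∠AJR = 100°  [△RAJ]
3. ∠LJR = 80°  [linear pair at J on AL]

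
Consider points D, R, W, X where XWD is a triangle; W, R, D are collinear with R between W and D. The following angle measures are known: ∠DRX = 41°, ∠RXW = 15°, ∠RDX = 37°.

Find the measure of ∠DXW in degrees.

1. ∠WRX = 139°  [linear pair at R on WD]
2. ∠RWX = 26°  [△XWR]
3. ∠WDX = 37°  [R on ray DW]
4. ∠DWX = 26°  [R on ray WD]
5. ∠DXW = 117°  [△XWD]

∠DXW = 117°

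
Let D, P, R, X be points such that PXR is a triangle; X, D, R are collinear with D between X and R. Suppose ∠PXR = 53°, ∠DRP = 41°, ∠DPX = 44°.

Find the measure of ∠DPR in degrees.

1. ∠DXP = 53°  [D on ray XR]
2. ∠PDX = 83°  [△PXD]
3. ∠PDR = 97°  [linear pair at D on XR]
4. ∠DPR = 42°  [△PDR]

∠DPR = 42°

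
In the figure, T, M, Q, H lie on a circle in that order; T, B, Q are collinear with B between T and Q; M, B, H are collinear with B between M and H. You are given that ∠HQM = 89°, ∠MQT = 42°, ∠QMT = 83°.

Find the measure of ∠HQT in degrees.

∠HQT = 47°

1. ∠HTM = 91°  [cyclic TMQH, opposite ∠T+∠Q]
2. ∠MHT = 42°  [same arc TM]
3. ∠HMT = 47°  [△TMH]
4. ∠HQT = 47°  [same arc TH]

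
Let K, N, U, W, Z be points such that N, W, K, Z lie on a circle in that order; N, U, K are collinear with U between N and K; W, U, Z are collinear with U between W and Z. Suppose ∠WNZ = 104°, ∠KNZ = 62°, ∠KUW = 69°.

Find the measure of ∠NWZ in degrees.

∠NWZ = 27°

1. ∠NUZ = 69°  [vertical angles at U]
2. ∠NZW = 49°  [△NUZ]
3. ∠NWZ = 27°  [△NWZ]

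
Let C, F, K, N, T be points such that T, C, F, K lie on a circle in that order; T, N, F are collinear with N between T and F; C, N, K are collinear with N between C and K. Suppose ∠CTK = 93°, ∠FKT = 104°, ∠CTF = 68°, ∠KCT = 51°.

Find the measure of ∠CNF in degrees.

∠CNF = 119°

1. ∠CFK = 87°  [cyclic TCFK, opposite ∠T+∠F]
2. ∠FCT = 76°  [cyclic TCFK, opposite ∠C+∠K]
3. ∠CKF = 68°  [same arc CF]
4. ∠CFT = 36°  [△TCF]
5. ∠FCK = 25°  [△CFK]
6. ∠CNF = 119°  [△CNF]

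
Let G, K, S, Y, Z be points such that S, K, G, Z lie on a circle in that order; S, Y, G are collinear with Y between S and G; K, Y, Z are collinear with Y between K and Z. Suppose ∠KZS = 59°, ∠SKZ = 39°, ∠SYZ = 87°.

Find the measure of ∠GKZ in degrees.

1. ∠KGS = 59°  [same arc SK]
2. ∠GYK = 87°  [vertical angles at Y]
3. ∠GKZ = 34°  [△KYG]

∠GKZ = 34°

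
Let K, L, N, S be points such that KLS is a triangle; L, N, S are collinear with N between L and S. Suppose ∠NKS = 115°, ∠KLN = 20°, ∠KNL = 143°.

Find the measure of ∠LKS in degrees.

1. ∠KLS = 20°  [N on ray LS]
2. ∠KNS = 37°  [linear pair at N on LS]
3. ∠KSN = 28°  [△KNS]
4. ∠KSL = 28°  [N on ray SL]
5. ∠LKS = 132°  [△KLS]

∠LKS = 132°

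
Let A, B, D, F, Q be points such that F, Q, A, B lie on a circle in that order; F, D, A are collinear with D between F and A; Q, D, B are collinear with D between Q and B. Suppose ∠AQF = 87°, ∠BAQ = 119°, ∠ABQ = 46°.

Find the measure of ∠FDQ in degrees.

∠FDQ = 62°

1. ∠AQB = 15°  [△QAB]
2. ∠AFQ = 46°  [same arc QA]
3. ∠FAQ = 47°  [△FQA]
4. ∠ADQ = 118°  [△QDA]
5. ∠FDQ = 62°  [linear pair at D on FA]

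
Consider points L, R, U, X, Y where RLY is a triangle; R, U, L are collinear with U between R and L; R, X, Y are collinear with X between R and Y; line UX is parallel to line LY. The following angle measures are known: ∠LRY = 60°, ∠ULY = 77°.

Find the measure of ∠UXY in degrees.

∠UXY = 137°

1. ∠RLY = 77°  [U on ray LR]
2. ∠LYR = 43°  [△RLY]
3. ∠RXU = 43°  [UX∥LY, corresponding at X]
4. ∠UXY = 137°  [linear pair at X on RY]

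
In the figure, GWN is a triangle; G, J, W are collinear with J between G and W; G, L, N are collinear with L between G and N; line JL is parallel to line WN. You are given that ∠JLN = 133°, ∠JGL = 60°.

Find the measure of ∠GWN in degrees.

1. ∠GLJ = 47°  [linear pair at L on GN]
2. ∠GJL = 73°  [△GJL]
3. ∠GWN = 73°  [JL∥WN, corresponding at J]

∠GWN = 73°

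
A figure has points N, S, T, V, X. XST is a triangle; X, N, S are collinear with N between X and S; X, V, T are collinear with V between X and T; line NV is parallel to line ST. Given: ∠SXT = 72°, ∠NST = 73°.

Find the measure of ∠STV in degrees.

1. ∠TSX = 73°  [N on ray SX]
2. ∠STX = 35°  [△XST]
3. ∠STV = 35°  [V on ray TX]

∠STV = 35°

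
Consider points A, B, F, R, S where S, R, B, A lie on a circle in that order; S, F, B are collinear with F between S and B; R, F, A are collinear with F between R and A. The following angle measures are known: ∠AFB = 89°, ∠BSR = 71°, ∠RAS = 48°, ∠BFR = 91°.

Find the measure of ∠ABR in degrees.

1. ∠BAR = 71°  [same arc RB]
2. ∠RBS = 48°  [same arc SR]
3. ∠ARB = 41°  [△RFB]
4. ∠ABR = 68°  [△RBA]

∠ABR = 68°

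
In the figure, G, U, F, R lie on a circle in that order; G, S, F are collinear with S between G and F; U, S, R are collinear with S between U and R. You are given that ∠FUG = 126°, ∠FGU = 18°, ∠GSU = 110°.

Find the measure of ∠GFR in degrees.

∠GFR = 52°

1. ∠FRU = 18°  [same arc UF]
2. ∠FSR = 110°  [vertical angles at S]
3. ∠GFR = 52°  [△FSR]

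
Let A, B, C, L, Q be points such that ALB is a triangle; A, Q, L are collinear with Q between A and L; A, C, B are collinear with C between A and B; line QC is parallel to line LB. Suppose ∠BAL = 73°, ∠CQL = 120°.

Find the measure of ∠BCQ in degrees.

1. ∠CAQ = 73°  [Q on AL, C on AB]
2. ∠AQC = 60°  [linear pair at Q on AL]
3. ∠ACQ = 47°  [△AQC]
4. ∠BCQ = 133°  [linear pair at C on AB]

∠BCQ = 133°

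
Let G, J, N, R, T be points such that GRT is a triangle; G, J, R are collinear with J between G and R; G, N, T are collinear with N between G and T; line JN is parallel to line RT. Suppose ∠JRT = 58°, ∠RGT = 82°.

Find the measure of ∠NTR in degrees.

1. ∠GRT = 58°  [J on ray RG]
2. ∠GTR = 40°  [△GRT]
3. ∠NTR = 40°  [N on ray TG]

∠NTR = 40°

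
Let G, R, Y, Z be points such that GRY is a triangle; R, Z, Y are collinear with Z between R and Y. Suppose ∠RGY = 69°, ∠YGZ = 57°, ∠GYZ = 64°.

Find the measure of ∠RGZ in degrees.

1. ∠GZY = 59°  [△GZY]
2. ∠GYR = 64°  [Z on ray YR]
3. ∠GZR = 121°  [linear pair at Z on RY]
4. ∠GRY = 47°  [△GRY]
5. ∠GRZ = 47°  [Z on ray RY]
6. ∠RGZ = 12°  [△GRZ]

∠RGZ = 12°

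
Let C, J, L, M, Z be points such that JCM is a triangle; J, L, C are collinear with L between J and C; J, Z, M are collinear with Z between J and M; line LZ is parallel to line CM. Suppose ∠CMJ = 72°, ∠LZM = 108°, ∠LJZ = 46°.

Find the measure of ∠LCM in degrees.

1. ∠JZL = 72°  [LZ∥CM, corresponding at Z]
2. ∠JLZ = 62°  [△JLZ]
3. ∠CLZ = 118°  [linear pair at L on JC]
4. ∠LCM = 62°  [LZ∥CM, co-interior at C–L]

∠LCM = 62°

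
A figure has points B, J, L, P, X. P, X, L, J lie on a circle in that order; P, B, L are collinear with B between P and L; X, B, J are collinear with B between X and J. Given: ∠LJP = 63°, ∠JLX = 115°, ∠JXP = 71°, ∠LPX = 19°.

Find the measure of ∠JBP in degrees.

1. ∠JPX = 65°  [cyclic PXLJ, opposite ∠P+∠L]
2. ∠JLP = 71°  [same arc PJ]
3. ∠PJX = 44°  [△PXJ]
4. ∠JPL = 46°  [△PLJ]
5. ∠JBP = 90°  [△PBJ]

∠JBP = 90°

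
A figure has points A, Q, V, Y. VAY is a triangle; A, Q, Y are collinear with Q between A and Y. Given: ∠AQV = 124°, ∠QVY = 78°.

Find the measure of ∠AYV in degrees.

1. ∠VQY = 56°  [linear pair at Q on AY]
2. ∠QYV = 46°  [△VQY]
3. ∠AYV = 46°  [Q on ray YA]

∠AYV = 46°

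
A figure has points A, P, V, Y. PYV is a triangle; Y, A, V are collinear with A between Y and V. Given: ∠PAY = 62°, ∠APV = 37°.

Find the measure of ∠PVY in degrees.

∠PVY = 25°

1. ∠PAV = 118°  [linear pair at A on YV]
2. ∠AVP = 25°  [△PAV]
3. ∠PVY = 25°  [A on ray VY]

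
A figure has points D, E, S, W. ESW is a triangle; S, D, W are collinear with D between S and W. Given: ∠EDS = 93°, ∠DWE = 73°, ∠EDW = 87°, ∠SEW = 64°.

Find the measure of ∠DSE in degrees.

∠DSE = 43°

1. ∠EWS = 73°  [D on ray WS]
2. ∠ESW = 43°  [△ESW]
3. ∠DSE = 43°  [D on ray SW]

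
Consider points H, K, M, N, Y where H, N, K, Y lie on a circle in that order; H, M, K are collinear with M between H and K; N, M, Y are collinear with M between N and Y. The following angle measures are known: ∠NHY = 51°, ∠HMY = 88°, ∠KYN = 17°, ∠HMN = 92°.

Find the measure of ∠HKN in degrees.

1. ∠NKY = 129°  [cyclic HNKY, opposite ∠H+∠K]
2. ∠KMN = 88°  [vertical angles at M]
3. ∠KNY = 34°  [△NKY]
4. ∠HKN = 58°  [△NMK]

∠HKN = 58°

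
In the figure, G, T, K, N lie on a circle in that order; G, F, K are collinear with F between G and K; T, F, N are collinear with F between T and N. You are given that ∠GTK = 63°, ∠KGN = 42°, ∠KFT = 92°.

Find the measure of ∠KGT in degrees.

1. ∠GNK = 117°  [cyclic GTKN, opposite ∠T+∠N]
2. ∠GKN = 21°  [△GKN]
3. ∠GFT = 88°  [linear pair at F on GK]
4. ∠GTN = 21°  [same arc GN]
5. ∠KGT = 71°  [△GFT]

∠KGT = 71°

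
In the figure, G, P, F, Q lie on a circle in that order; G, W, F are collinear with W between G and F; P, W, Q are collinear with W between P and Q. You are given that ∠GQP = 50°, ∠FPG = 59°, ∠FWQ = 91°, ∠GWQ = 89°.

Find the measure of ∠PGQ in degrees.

1. ∠GFP = 50°  [same arc GP]
2. ∠FGP = 71°  [△GPF]
3. ∠GWP = 91°  [vertical angles at W]
4. ∠GPQ = 18°  [△GWP]
5. ∠PGQ = 112°  [△GPQ]

∠PGQ = 112°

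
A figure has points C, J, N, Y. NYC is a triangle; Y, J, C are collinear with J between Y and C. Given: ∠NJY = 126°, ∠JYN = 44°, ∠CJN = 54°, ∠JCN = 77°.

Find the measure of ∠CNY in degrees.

1. ∠CYN = 44°  [J on ray YC]
2. ∠NCY = 77°  [J on ray CY]
3. ∠CNY = 59°  [△NYC]

∠CNY = 59°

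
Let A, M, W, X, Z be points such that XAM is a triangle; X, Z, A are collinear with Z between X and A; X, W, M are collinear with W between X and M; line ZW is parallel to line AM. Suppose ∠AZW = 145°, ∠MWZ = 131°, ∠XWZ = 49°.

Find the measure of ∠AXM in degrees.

∠AXM = 96°

1. ∠WZX = 35°  [linear pair at Z on XA]
2. ∠WXZ = 96°  [△XZW]
3. ∠AXM = 96°  [Z on XA, W on XM]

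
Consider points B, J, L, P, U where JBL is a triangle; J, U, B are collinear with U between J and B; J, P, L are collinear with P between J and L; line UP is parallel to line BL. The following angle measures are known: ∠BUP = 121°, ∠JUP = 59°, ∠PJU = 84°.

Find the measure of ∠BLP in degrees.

∠BLP = 37°

1. ∠JPU = 37°  [△JUP]
2. ∠LPU = 143°  [linear pair at P on JL]
3. ∠BLP = 37°  [UP∥BL, co-interior at L–P]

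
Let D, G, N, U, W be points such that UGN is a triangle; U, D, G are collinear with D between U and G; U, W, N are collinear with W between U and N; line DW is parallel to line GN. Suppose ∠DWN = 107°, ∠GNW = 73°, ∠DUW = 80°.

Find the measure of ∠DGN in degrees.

∠DGN = 27°

1. ∠GNU = 73°  [W on ray NU]
2. ∠GUN = 80°  [D on UG, W on UN]
3. ∠NGU = 27°  [△UGN]
4. ∠DGN = 27°  [D on ray GU]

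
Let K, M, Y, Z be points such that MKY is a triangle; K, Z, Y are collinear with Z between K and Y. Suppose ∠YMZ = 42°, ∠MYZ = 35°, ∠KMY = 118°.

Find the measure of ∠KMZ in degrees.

∠KMZ = 76°

1. ∠MZY = 103°  [△MZY]
2. ∠KYM = 35°  [Z on ray YK]
3. ∠MKY = 27°  [△MKY]
4. ∠KZM = 77°  [linear pair at Z on KY]
5. ∠MKZ = 27°  [Z on ray KY]
6. ∠KMZ = 76°  [△MKZ]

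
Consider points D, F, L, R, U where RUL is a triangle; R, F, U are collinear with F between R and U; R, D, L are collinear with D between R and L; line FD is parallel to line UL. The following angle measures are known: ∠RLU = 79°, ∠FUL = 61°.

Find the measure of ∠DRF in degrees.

∠DRF = 40°

1. ∠LUR = 61°  [F on ray UR]
2. ∠LRU = 40°  [△RUL]
3. ∠DRF = 40°  [F on RU, D on RL]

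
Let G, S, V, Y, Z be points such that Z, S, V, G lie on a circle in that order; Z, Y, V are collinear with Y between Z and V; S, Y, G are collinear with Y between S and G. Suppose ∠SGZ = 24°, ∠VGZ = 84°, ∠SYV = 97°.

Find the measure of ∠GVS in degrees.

∠GVS = 61°

1. ∠SVZ = 24°  [same arc ZS]
2. ∠VSZ = 96°  [cyclic ZSVG, opposite ∠S+∠G]
3. ∠GSV = 59°  [△SYV]
4. ∠SZV = 60°  [△ZSV]
5. ∠SGV = 60°  [same arc SV]
6. ∠GVS = 61°  [△SVG]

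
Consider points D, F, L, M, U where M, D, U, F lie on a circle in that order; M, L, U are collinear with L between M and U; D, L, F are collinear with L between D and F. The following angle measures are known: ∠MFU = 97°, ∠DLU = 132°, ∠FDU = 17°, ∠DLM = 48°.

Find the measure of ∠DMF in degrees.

1. ∠MDU = 83°  [cyclic MDUF, opposite ∠D+∠F]
2. ∠FLM = 132°  [vertical angles at L]
3. ∠DUM = 31°  [△DLU]
4. ∠FMU = 17°  [same arc UF]
5. ∠DMU = 66°  [△MDU]
6. ∠DFM = 31°  [△MLF]
7. ∠FDM = 66°  [△MLD]
8. ∠DMF = 83°  [△MDF]

∠DMF = 83°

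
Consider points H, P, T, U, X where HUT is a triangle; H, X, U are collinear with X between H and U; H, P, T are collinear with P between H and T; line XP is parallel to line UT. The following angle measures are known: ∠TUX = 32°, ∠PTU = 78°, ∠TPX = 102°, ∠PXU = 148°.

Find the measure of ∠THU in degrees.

1. ∠HUT = 32°  [X on ray UH]
2. ∠HTU = 78°  [P on ray TH]
3. ∠THU = 70°  [△HUT]

∠THU = 70°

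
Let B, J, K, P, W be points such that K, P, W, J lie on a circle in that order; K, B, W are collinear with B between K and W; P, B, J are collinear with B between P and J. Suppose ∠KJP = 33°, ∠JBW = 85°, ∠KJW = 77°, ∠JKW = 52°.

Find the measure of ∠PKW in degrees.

∠PKW = 44°

1. ∠KWP = 33°  [same arc KP]
2. ∠KPW = 103°  [cyclic KPWJ, opposite ∠P+∠J]
3. ∠PKW = 44°  [△KPW]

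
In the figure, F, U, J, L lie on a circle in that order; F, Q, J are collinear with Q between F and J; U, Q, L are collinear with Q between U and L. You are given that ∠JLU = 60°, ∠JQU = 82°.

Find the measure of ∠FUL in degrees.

∠FUL = 22°

1. ∠JFU = 60°  [same arc UJ]
2. ∠FQU = 98°  [linear pair at Q on FJ]
3. ∠FUL = 22°  [△FQU]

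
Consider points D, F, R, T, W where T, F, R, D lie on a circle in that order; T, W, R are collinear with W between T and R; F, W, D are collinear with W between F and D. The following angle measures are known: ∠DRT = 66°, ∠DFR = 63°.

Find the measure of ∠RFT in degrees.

∠RFT = 129°

1. ∠DTR = 63°  [same arc RD]
2. ∠RDT = 51°  [△TRD]
3. ∠RFT = 129°  [cyclic TFRD, opposite ∠F+∠D]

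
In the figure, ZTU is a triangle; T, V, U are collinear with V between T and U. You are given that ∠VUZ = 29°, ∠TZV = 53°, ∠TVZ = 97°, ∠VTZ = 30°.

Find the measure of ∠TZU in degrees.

1. ∠TUZ = 29°  [V on ray UT]
2. ∠UTZ = 30°  [V on ray TU]
3. ∠TZU = 121°  [△ZTU]

∠TZU = 121°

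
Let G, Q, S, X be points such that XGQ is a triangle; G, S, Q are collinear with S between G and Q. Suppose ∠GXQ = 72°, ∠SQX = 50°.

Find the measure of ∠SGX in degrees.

1. ∠GQX = 50°  [S on ray QG]
2. ∠QGX = 58°  [△XGQ]
3. ∠SGX = 58°  [S on ray GQ]

∠SGX = 58°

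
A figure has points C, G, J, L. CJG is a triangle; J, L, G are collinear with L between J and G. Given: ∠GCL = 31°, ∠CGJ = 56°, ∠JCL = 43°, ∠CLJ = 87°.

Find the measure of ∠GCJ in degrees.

∠GCJ = 74°

1. ∠CJL = 50°  [△CJL]
2. ∠CJG = 50°  [L on ray JG]
3. ∠GCJ = 74°  [△CJG]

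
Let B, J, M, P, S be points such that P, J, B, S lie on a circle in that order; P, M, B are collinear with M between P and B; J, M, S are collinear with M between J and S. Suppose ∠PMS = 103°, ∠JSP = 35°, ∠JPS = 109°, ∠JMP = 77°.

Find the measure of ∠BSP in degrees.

1. ∠JBP = 35°  [same arc PJ]
2. ∠PJS = 36°  [△PJS]
3. ∠BPJ = 67°  [△PMJ]
4. ∠BJP = 78°  [△PJB]
5. ∠BSP = 102°  [cyclic PJBS, opposite ∠J+∠S]

∠BSP = 102°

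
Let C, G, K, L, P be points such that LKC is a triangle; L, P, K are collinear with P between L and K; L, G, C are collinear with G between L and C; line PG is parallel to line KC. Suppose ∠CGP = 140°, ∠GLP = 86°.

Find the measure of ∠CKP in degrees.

1. ∠LGP = 40°  [linear pair at G on LC]
2. ∠GPL = 54°  [△LPG]
3. ∠GPK = 126°  [linear pair at P on LK]
4. ∠CKP = 54°  [PG∥KC, co-interior at K–P]

∠CKP = 54°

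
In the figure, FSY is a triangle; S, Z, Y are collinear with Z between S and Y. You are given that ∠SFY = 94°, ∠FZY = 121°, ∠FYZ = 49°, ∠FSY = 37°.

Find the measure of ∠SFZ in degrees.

∠SFZ = 84°

1. ∠FZS = 59°  [linear pair at Z on SY]
2. ∠FSZ = 37°  [Z on ray SY]
3. ∠SFZ = 84°  [△FSZ]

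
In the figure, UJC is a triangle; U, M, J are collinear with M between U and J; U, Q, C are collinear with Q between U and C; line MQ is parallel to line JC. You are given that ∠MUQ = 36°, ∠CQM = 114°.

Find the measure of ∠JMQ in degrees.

1. ∠MQU = 66°  [linear pair at Q on UC]
2. ∠QMU = 78°  [△UMQ]
3. ∠JMQ = 102°  [linear pair at M on UJ]

∠JMQ = 102°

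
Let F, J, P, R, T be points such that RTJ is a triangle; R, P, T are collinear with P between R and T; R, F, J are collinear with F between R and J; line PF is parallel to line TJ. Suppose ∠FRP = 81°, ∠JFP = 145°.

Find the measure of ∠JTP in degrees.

∠JTP = 64°

1. ∠PFR = 35°  [linear pair at F on RJ]
2. ∠FPR = 64°  [△RPF]
3. ∠FPT = 116°  [linear pair at P on RT]
4. ∠JTP = 64°  [PF∥TJ, co-interior at T–P]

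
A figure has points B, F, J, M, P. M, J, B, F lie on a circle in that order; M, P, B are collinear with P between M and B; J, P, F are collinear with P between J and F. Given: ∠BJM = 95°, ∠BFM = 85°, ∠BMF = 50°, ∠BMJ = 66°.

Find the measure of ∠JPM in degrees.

∠JPM = 69°

1. ∠JBM = 19°  [△MJB]
2. ∠BJF = 50°  [same arc BF]
3. ∠BPJ = 111°  [△JPB]
4. ∠JPM = 69°  [linear pair at P on MB]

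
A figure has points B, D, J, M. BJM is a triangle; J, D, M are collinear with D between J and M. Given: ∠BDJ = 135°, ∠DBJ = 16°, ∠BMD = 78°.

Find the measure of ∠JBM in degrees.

∠JBM = 73°

1. ∠BJD = 29°  [△BJD]
2. ∠BMJ = 78°  [D on ray MJ]
3. ∠BJM = 29°  [D on ray JM]
4. ∠JBM = 73°  [△BJM]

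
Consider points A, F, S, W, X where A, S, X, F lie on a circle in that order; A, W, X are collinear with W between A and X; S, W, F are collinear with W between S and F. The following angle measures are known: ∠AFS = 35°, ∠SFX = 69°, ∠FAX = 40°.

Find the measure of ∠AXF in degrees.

∠AXF = 36°

1. ∠AWF = 105°  [△AWF]
2. ∠FWX = 75°  [linear pair at W on AX]
3. ∠AXF = 36°  [△XWF]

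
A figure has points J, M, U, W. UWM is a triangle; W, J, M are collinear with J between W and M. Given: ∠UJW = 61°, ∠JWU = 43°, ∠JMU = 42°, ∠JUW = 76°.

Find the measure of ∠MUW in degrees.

∠MUW = 95°

1. ∠MWU = 43°  [J on ray WM]
2. ∠UMW = 42°  [J on ray MW]
3. ∠MUW = 95°  [△UWM]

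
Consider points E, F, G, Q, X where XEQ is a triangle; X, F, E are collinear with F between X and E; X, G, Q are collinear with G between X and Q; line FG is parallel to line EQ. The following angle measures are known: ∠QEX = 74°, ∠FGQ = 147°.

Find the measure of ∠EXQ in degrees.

∠EXQ = 73°

1. ∠GFX = 74°  [FG∥EQ, corresponding at F]
2. ∠FGX = 33°  [linear pair at G on XQ]
3. ∠FXG = 73°  [△XFG]
4. ∠EXQ = 73°  [F on XE, G on XQ]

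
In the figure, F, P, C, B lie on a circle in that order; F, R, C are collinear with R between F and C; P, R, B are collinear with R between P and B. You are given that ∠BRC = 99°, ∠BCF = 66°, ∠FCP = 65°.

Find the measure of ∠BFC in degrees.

1. ∠BRF = 81°  [linear pair at R on FC]
2. ∠FBP = 65°  [same arc FP]
3. ∠BFC = 34°  [△FRB]

∠BFC = 34°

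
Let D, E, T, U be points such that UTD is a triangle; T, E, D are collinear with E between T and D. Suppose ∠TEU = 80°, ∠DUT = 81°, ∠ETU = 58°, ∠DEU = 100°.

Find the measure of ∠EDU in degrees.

∠EDU = 41°

1. ∠DTU = 58°  [E on ray TD]
2. ∠TDU = 41°  [△UTD]
3. ∠EDU = 41°  [E on ray DT]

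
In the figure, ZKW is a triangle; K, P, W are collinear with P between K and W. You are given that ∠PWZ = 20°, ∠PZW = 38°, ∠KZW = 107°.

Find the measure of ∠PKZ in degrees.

∠PKZ = 53°

1. ∠KWZ = 20°  [P on ray WK]
2. ∠WKZ = 53°  [△ZKW]
3. ∠PKZ = 53°  [P on ray KW]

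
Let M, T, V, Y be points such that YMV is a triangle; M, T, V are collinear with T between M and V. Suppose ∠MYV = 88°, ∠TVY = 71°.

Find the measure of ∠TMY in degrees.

∠TMY = 21°

1. ∠MVY = 71°  [T on ray VM]
2. ∠VMY = 21°  [△YMV]
3. ∠TMY = 21°  [T on ray MV]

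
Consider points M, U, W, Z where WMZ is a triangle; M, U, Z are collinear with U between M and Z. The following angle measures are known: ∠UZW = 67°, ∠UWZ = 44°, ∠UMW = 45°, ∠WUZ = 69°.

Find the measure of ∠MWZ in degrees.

1. ∠MZW = 67°  [U on ray ZM]
2. ∠WMZ = 45°  [U on ray MZ]
3. ∠MWZ = 68°  [△WMZ]

∠MWZ = 68°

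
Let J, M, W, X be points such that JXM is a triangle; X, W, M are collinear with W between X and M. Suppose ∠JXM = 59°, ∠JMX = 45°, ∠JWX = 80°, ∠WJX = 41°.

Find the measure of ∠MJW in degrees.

∠MJW = 35°

1. ∠JMW = 45°  [W on ray MX]
2. ∠JWM = 100°  [linear pair at W on XM]
3. ∠MJW = 35°  [△JWM]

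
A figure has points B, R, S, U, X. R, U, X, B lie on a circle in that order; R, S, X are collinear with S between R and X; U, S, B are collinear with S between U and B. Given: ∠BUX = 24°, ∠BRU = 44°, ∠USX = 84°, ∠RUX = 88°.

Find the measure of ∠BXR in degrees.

1. ∠BRX = 24°  [same arc XB]
2. ∠RBX = 92°  [cyclic RUXB, opposite ∠U+∠B]
3. ∠BXR = 64°  [△RXB]

∠BXR = 64°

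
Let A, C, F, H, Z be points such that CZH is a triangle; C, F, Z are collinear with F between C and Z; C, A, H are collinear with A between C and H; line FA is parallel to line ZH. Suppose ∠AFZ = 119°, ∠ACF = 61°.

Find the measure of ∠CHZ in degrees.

∠CHZ = 58°

1. ∠AFC = 61°  [linear pair at F on CZ]
2. ∠CAF = 58°  [△CFA]
3. ∠CHZ = 58°  [FA∥ZH, corresponding at A]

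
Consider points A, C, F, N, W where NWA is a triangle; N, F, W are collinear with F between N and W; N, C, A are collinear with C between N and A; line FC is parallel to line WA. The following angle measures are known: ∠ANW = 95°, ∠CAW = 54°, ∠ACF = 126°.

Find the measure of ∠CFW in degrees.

1. ∠CNF = 95°  [F on NW, C on NA]
2. ∠FCN = 54°  [linear pair at C on NA]
3. ∠CFN = 31°  [△NFC]
4. ∠CFW = 149°  [linear pair at F on NW]

∠CFW = 149°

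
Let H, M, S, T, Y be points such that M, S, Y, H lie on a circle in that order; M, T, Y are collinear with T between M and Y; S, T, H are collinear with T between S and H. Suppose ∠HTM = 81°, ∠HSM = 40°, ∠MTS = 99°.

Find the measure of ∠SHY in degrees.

∠SHY = 41°

1. ∠HTY = 99°  [linear pair at T on MY]
2. ∠HYM = 40°  [same arc MH]
3. ∠SHY = 41°  [△YTH]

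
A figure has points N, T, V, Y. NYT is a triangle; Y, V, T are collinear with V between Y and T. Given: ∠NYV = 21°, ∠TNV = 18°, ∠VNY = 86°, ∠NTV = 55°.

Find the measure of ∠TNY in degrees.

1. ∠NYT = 21°  [V on ray YT]
2. ∠NTY = 55°  [V on ray TY]
3. ∠TNY = 104°  [△NYT]

∠TNY = 104°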